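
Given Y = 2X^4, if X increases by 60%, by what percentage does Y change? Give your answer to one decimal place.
555.4%

For Y = 2X^4:
If X → X(1 + 0.6)
Then Y → Y · (1 + 0.6)^4
     = Y · 6.5536

Percentage change = ((1 + 0.6)^4 − 1) × 100% ≈ 555.4%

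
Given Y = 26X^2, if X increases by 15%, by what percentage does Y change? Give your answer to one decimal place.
32.3%

For Y = 26X^2:
If X → X(1 + 0.15)
Then Y → Y · (1 + 0.15)^2
     = Y · 1.3225

Percentage change = ((1 + 0.15)^2 − 1) × 100% ≈ 32.3%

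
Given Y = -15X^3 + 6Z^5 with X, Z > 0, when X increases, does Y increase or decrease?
Y decreases

Taking the partial derivative:
∂Y/∂X = -45X^2

∂Y/∂X = -45X^2 < 0 (assuming positive values)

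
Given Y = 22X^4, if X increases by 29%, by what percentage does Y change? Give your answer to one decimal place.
176.9%

For Y = 22X^4:
If X → X(1 + 0.29)
Then Y → Y · (1 + 0.29)^4
     ≈ Y · 2.7692

Percentage change = ((1 + 0.29)^4 − 1) × 100% ≈ 176.9%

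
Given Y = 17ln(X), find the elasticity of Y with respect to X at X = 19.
Elasticity = 1/ln(19) ≈ 0.3396

Elasticity = (dY/dX) · (X/Y)

dY/dX = 17/X
At X = 19: dY/dX = 17/19, Y = 17·ln(19)

Elasticity = (17/19) · (19 / (17·ln(19))) = 1/ln(19) ≈ 0.3396

Interpretation: for a small percentage change in X, the percentage change in Y is approximately 0.34 times as large.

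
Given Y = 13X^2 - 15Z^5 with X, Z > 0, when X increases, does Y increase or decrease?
Y increases

Taking the partial derivative:
∂Y/∂X = 26X

∂Y/∂X = 26X > 0 (assuming positive values)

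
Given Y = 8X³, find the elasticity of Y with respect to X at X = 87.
Elasticity = 3

Elasticity = (dY/dX) · (X/Y)

dY/dX = 24·X²
At X = 87: dY/dX = 181656, Y = 5268024

Elasticity = 181656 · (87 / 5268024) = 3

Interpretation: for a small percentage change in X, the percentage change in Y is approximately 3.00 times as large.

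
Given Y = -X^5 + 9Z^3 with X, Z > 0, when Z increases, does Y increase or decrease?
Y increases

Taking the partial derivative:
∂Y/∂Z = 27Z^2

∂Y/∂Z = 27Z^2 > 0 (assuming positive values)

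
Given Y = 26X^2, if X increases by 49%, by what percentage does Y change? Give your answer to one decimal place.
122.0%

For Y = 26X^2:
If X → X(1 + 0.49)
Then Y → Y · (1 + 0.49)^2
     = Y · 2.2201

Percentage change = ((1 + 0.49)^2 − 1) × 100% ≈ 122.0%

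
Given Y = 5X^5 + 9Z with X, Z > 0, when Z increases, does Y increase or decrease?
Y increases

Taking the partial derivative:
∂Y/∂Z = 9

∂Y/∂Z = 9 > 0 (assuming positive values)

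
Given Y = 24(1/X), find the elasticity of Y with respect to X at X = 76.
Elasticity = -1

Elasticity = (dY/dX) · (X/Y)

dY/dX = -24/X²
At X = 76: dY/dX = -3/722, Y = 6/19

Elasticity = (-3/722) · (76 / (6/19)) = -1

Interpretation: for a small percentage change in X, the percentage change in Y is approximately -1.00 times as large.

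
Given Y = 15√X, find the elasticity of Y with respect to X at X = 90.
Elasticity = 1/2

Elasticity = (dY/dX) · (X/Y)

dY/dX = 15/(2·√X)
At X = 90: dY/dX = √10/4, Y = 45·√10

Elasticity = (√10/4) · (90 / (45·√10)) = 1/2

Interpretation: for a small percentage change in X, the percentage change in Y is approximately 0.50 times as large.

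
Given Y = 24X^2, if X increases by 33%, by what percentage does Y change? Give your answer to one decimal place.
76.9%

For Y = 24X^2:
If X → X(1 + 0.33)
Then Y → Y · (1 + 0.33)^2
     = Y · 1.7689

Percentage change = ((1 + 0.33)^2 − 1) × 100% ≈ 76.9%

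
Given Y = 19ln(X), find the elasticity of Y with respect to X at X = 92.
Elasticity = 1/ln(92) ≈ 0.2212

Elasticity = (dY/dX) · (X/Y)

dY/dX = 19/X
At X = 92: dY/dX = 19/92, Y = 19·ln(92)

Elasticity = (19/92) · (92 / (19·ln(92))) = 1/ln(92) ≈ 0.2212

Interpretation: for a small percentage change in X, the percentage change in Y is approximately 0.22 times as large.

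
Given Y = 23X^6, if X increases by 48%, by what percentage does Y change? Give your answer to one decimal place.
950.9%

For Y = 23X^6:
If X → X(1 + 0.48)
Then Y → Y · (1 + 0.48)^6
     ≈ Y · 10.5092

Percentage change = ((1 + 0.48)^6 − 1) × 100% ≈ 950.9%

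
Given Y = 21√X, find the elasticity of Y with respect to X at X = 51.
Elasticity = 1/2

Elasticity = (dY/dX) · (X/Y)

dY/dX = 21/(2·√X)
At X = 51: dY/dX = 7·√51/34, Y = 21·√51

Elasticity = (7·√51/34) · (51 / (21·√51)) = 1/2

Interpretation: for a small percentage change in X, the percentage change in Y is approximately 0.50 times as large.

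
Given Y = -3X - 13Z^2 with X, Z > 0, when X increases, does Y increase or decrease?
Y decreases

Taking the partial derivative:
∂Y/∂X = -3

∂Y/∂X = -3 < 0 (assuming positive values)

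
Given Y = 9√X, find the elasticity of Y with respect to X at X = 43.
Elasticity = 1/2

Elasticity = (dY/dX) · (X/Y)

dY/dX = 9/(2·√X)
At X = 43: dY/dX = 9·√43/86, Y = 9·√43

Elasticity = (9·√43/86) · (43 / (9·√43)) = 1/2

Interpretation: for a small percentage change in X, the percentage change in Y is approximately 0.50 times as large.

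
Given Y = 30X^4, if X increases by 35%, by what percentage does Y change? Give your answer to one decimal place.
232.2%

For Y = 30X^4:
If X → X(1 + 0.35)
Then Y → Y · (1 + 0.35)^4
     ≈ Y · 3.3215

Percentage change = ((1 + 0.35)^4 − 1) × 100% ≈ 232.2%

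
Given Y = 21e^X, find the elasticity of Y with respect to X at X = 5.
Elasticity = 5

Elasticity = (dY/dX) · (X/Y)

dY/dX = 21·e^X
At X = 5: dY/dX = 21·e^5, Y = 21·e^5

Elasticity = (21·e^5) · (5 / (21·e^5)) = 5

Interpretation: for a small percentage change in X, the percentage change in Y is approximately 5.00 times as large.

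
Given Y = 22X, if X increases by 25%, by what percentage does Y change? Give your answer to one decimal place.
25.0%

For Y = 22X:
If X → X(1 + 0.25)
Then Y → Y · (1 + 0.25)^1
     = Y · 1.2500

Percentage change = ((1 + 0.25)^1 − 1) × 100% = 25.0%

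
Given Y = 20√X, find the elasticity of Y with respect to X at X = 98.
Elasticity = 1/2

Elasticity = (dY/dX) · (X/Y)

dY/dX = 10/√X
At X = 98: dY/dX = 5·√2/7, Y = 140·√2

Elasticity = (5·√2/7) · (98 / (140·√2)) = 1/2

Interpretation: for a small percentage change in X, the percentage change in Y is approximately 0.50 times as large.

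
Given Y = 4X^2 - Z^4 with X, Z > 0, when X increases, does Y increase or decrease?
Y increases

Taking the partial derivative:
∂Y/∂X = 8X

∂Y/∂X = 8X > 0 (assuming positive values)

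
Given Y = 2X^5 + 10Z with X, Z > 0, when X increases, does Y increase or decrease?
Y increases

Taking the partial derivative:
∂Y/∂X = 10X^4

∂Y/∂X = 10X^4 > 0 (assuming positive values)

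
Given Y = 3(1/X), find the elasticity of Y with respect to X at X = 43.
Elasticity = -1

Elasticity = (dY/dX) · (X/Y)

dY/dX = -3/X²
At X = 43: dY/dX = -3/1849, Y = 3/43

Elasticity = (-3/1849) · (43 / (3/43)) = -1

Interpretation: for a small percentage change in X, the percentage change in Y is approximately -1.00 times as large.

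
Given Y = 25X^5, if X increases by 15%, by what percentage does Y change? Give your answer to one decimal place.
101.1%

For Y = 25X^5:
If X → X(1 + 0.15)
Then Y → Y · (1 + 0.15)^5
     ≈ Y · 2.0114

Percentage change = ((1 + 0.15)^5 − 1) × 100% ≈ 101.1%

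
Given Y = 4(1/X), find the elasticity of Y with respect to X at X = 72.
Elasticity = -1

Elasticity = (dY/dX) · (X/Y)

dY/dX = -4/X²
At X = 72: dY/dX = -1/1296, Y = 1/18

Elasticity = (-1/1296) · (72 / (1/18)) = -1

Interpretation: for a small percentage change in X, the percentage change in Y is approximately -1.00 times as large.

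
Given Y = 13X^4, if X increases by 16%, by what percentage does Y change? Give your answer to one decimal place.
81.1%

For Y = 13X^4:
If X → X(1 + 0.16)
Then Y → Y · (1 + 0.16)^4
     ≈ Y · 1.8106

Percentage change = ((1 + 0.16)^4 − 1) × 100% ≈ 81.1%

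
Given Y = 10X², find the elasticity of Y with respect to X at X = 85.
Elasticity = 2

Elasticity = (dY/dX) · (X/Y)

dY/dX = 20·X
At X = 85: dY/dX = 1700, Y = 72250

Elasticity = 1700 · (85 / 72250) = 2

Interpretation: for a small percentage change in X, the percentage change in Y is approximately 2.00 times as large.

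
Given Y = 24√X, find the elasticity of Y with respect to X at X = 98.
Elasticity = 1/2

Elasticity = (dY/dX) · (X/Y)

dY/dX = 12/√X
At X = 98: dY/dX = 6·√2/7, Y = 168·√2

Elasticity = (6·√2/7) · (98 / (168·√2)) = 1/2

Interpretation: for a small percentage change in X, the percentage change in Y is approximately 0.50 times as large.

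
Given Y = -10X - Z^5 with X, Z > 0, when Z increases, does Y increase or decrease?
Y decreases

Taking the partial derivative:
∂Y/∂Z = -5Z^4

∂Y/∂Z = -5Z^4 < 0 (assuming positive values)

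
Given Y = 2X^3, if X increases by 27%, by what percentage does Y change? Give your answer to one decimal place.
104.8%

For Y = 2X^3:
If X → X(1 + 0.27)
Then Y → Y · (1 + 0.27)^3
     ≈ Y · 2.0484

Percentage change = ((1 + 0.27)^3 − 1) × 100% ≈ 104.8%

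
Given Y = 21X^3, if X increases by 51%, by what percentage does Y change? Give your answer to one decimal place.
244.3%

For Y = 21X^3:
If X → X(1 + 0.51)
Then Y → Y · (1 + 0.51)^3
     ≈ Y · 3.4430

Percentage change = ((1 + 0.51)^3 − 1) × 100% ≈ 244.3%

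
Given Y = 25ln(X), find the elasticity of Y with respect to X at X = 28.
Elasticity = 1/ln(28) ≈ 0.3001

Elasticity = (dY/dX) · (X/Y)

dY/dX = 25/X
At X = 28: dY/dX = 25/28, Y = 25·ln(28)

Elasticity = (25/28) · (28 / (25·ln(28))) = 1/ln(28) ≈ 0.3001

Interpretation: for a small percentage change in X, the percentage change in Y is approximately 0.30 times as large.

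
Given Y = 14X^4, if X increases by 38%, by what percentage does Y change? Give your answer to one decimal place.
262.7%

For Y = 14X^4:
If X → X(1 + 0.38)
Then Y → Y · (1 + 0.38)^4
     ≈ Y · 3.6267

Percentage change = ((1 + 0.38)^4 − 1) × 100% ≈ 262.7%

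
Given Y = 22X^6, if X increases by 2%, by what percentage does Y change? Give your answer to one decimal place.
12.6%

For Y = 22X^6:
If X → X(1 + 0.02)
Then Y → Y · (1 + 0.02)^6
     ≈ Y · 1.1262

Percentage change = ((1 + 0.02)^6 − 1) × 100% ≈ 12.6%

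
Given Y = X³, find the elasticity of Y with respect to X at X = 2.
Elasticity = 3

Elasticity = (dY/dX) · (X/Y)

dY/dX = 3·X²
At X = 2: dY/dX = 12, Y = 8

Elasticity = 12 · (2 / 8) = 3

Interpretation: for a small percentage change in X, the percentage change in Y is approximately 3.00 times as large.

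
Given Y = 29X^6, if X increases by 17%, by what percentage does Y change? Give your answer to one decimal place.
156.5%

For Y = 29X^6:
If X → X(1 + 0.17)
Then Y → Y · (1 + 0.17)^6
     ≈ Y · 2.5652

Percentage change = ((1 + 0.17)^6 − 1) × 100% ≈ 156.5%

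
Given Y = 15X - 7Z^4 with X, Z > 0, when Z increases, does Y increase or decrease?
Y decreases

Taking the partial derivative:
∂Y/∂Z = -28Z^3

∂Y/∂Z = -28Z^3 < 0 (assuming positive values)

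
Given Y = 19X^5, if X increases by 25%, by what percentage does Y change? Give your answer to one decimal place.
205.2%

For Y = 19X^5:
If X → X(1 + 0.25)
Then Y → Y · (1 + 0.25)^5
     ≈ Y · 3.0518

Percentage change = ((1 + 0.25)^5 − 1) × 100% ≈ 205.2%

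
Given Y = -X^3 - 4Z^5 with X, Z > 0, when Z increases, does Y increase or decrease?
Y decreases

Taking the partial derivative:
∂Y/∂Z = -20Z^4

∂Y/∂Z = -20Z^4 < 0 (assuming positive values)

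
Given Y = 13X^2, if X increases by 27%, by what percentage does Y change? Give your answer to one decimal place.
61.3%

For Y = 13X^2:
If X → X(1 + 0.27)
Then Y → Y · (1 + 0.27)^2
     = Y · 1.6129

Percentage change = ((1 + 0.27)^2 − 1) × 100% ≈ 61.3%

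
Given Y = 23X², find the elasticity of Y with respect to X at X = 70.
Elasticity = 2

Elasticity = (dY/dX) · (X/Y)

dY/dX = 46·X
At X = 70: dY/dX = 3220, Y = 112700

Elasticity = 3220 · (70 / 112700) = 2

Interpretation: for a small percentage change in X, the percentage change in Y is approximately 2.00 times as large.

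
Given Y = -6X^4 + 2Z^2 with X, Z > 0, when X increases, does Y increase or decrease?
Y decreases

Taking the partial derivative:
∂Y/∂X = -24X^3

∂Y/∂X = -24X^3 < 0 (assuming positive values)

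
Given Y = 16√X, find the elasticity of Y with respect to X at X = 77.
Elasticity = 1/2

Elasticity = (dY/dX) · (X/Y)

dY/dX = 8/√X
At X = 77: dY/dX = 8·√77/77, Y = 16·√77

Elasticity = (8·√77/77) · (77 / (16·√77)) = 1/2

Interpretation: for a small percentage change in X, the percentage change in Y is approximately 0.50 times as large.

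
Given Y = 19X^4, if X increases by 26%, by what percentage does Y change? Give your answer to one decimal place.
152.0%

For Y = 19X^4:
If X → X(1 + 0.26)
Then Y → Y · (1 + 0.26)^4
     ≈ Y · 2.5205

Percentage change = ((1 + 0.26)^4 − 1) × 100% ≈ 152.0%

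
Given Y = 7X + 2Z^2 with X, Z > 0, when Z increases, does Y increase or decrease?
Y increases

Taking the partial derivative:
∂Y/∂Z = 4Z

∂Y/∂Z = 4Z > 0 (assuming positive values)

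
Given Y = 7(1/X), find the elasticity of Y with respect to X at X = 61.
Elasticity = -1

Elasticity = (dY/dX) · (X/Y)

dY/dX = -7/X²
At X = 61: dY/dX = -7/3721, Y = 7/61

Elasticity = (-7/3721) · (61 / (7/61)) = -1

Interpretation: for a small percentage change in X, the percentage change in Y is approximately -1.00 times as large.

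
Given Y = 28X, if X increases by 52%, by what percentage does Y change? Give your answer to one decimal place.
52.0%

For Y = 28X:
If X → X(1 + 0.52)
Then Y → Y · (1 + 0.52)^1
     = Y · 1.5200

Percentage change = ((1 + 0.52)^1 − 1) × 100% = 52.0%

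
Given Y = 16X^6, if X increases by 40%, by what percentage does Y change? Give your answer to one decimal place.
653.0%

For Y = 16X^6:
If X → X(1 + 0.4)
Then Y → Y · (1 + 0.4)^6
     ≈ Y · 7.5295

Percentage change = ((1 + 0.4)^6 − 1) × 100% ≈ 653.0%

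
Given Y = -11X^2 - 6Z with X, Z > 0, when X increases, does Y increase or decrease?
Y decreases

Taking the partial derivative:
∂Y/∂X = -22X

∂Y/∂X = -22X < 0 (assuming positive values)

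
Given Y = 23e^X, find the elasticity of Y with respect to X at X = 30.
Elasticity = 30

Elasticity = (dY/dX) · (X/Y)

dY/dX = 23·e^X
At X = 30: dY/dX = 23·e^30, Y = 23·e^30

Elasticity = (23·e^30) · (30 / (23·e^30)) = 30

Interpretation: for a small percentage change in X, the percentage change in Y is approximately 30.00 times as large.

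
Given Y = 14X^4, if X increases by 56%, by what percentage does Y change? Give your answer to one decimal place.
492.2%

For Y = 14X^4:
If X → X(1 + 0.56)
Then Y → Y · (1 + 0.56)^4
     ≈ Y · 5.9224

Percentage change = ((1 + 0.56)^4 − 1) × 100% ≈ 492.2%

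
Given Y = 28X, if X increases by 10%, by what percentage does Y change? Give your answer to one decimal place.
10.0%

For Y = 28X:
If X → X(1 + 0.1)
Then Y → Y · (1 + 0.1)^1
     = Y · 1.1000

Percentage change = ((1 + 0.1)^1 − 1) × 100% = 10.0%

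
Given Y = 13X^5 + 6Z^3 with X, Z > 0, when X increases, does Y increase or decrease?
Y increases

Taking the partial derivative:
∂Y/∂X = 65X^4

∂Y/∂X = 65X^4 > 0 (assuming positive values)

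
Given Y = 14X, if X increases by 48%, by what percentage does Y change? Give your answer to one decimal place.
48.0%

For Y = 14X:
If X → X(1 + 0.48)
Then Y → Y · (1 + 0.48)^1
     = Y · 1.4800

Percentage change = ((1 + 0.48)^1 − 1) × 100% = 48.0%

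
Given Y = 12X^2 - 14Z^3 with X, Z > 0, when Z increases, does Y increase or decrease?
Y decreases

Taking the partial derivative:
∂Y/∂Z = -42Z^2

∂Y/∂Z = -42Z^2 < 0 (assuming positive values)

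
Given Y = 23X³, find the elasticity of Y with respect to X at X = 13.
Elasticity = 3

Elasticity = (dY/dX) · (X/Y)

dY/dX = 69·X²
At X = 13: dY/dX = 11661, Y = 50531

Elasticity = 11661 · (13 / 50531) = 3

Interpretation: for a small percentage change in X, the percentage change in Y is approximately 3.00 times as large.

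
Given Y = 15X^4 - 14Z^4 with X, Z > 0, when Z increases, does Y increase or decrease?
Y decreases

Taking the partial derivative:
∂Y/∂Z = -56Z^3

∂Y/∂Z = -56Z^3 < 0 (assuming positive values)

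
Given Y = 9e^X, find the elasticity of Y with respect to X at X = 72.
Elasticity = 72

Elasticity = (dY/dX) · (X/Y)

dY/dX = 9·e^X
At X = 72: dY/dX = 9·e^72, Y = 9·e^72

Elasticity = (9·e^72) · (72 / (9·e^72)) = 72

Interpretation: for a small percentage change in X, the percentage change in Y is approximately 72.00 times as large.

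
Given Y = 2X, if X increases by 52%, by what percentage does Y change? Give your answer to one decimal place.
52.0%

For Y = 2X:
If X → X(1 + 0.52)
Then Y → Y · (1 + 0.52)^1
     = Y · 1.5200

Percentage change = ((1 + 0.52)^1 − 1) × 100% = 52.0%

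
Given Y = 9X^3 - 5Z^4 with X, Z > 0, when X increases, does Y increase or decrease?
Y increases

Taking the partial derivative:
∂Y/∂X = 27X^2

∂Y/∂X = 27X^2 > 0 (assuming positive values)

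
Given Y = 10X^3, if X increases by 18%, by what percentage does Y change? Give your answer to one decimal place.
64.3%

For Y = 10X^3:
If X → X(1 + 0.18)
Then Y → Y · (1 + 0.18)^3
     ≈ Y · 1.6430

Percentage change = ((1 + 0.18)^3 − 1) × 100% ≈ 64.3%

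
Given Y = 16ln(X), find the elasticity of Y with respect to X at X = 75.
Elasticity = 1/ln(75) ≈ 0.2316

Elasticity = (dY/dX) · (X/Y)

dY/dX = 16/X
At X = 75: dY/dX = 16/75, Y = 16·ln(75)

Elasticity = (16/75) · (75 / (16·ln(75))) = 1/ln(75) ≈ 0.2316

Interpretation: for a small percentage change in X, the percentage change in Y is approximately 0.23 times as large.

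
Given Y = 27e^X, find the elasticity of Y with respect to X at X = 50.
Elasticity = 50

Elasticity = (dY/dX) · (X/Y)

dY/dX = 27·e^X
At X = 50: dY/dX = 27·e^50, Y = 27·e^50

Elasticity = (27·e^50) · (50 / (27·e^50)) = 50

Interpretation: for a small percentage change in X, the percentage change in Y is approximately 50.00 times as large.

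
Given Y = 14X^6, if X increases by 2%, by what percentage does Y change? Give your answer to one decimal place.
12.6%

For Y = 14X^6:
If X → X(1 + 0.02)
Then Y → Y · (1 + 0.02)^6
     ≈ Y · 1.1262

Percentage change = ((1 + 0.02)^6 − 1) × 100% ≈ 12.6%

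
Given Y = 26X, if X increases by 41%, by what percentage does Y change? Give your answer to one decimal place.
41.0%

For Y = 26X:
If X → X(1 + 0.41)
Then Y → Y · (1 + 0.41)^1
     = Y · 1.4100

Percentage change = ((1 + 0.41)^1 − 1) × 100% = 41.0%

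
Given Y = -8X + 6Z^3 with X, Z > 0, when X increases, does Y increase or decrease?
Y decreases

Taking the partial derivative:
∂Y/∂X = -8

∂Y/∂X = -8 < 0 (assuming positive values)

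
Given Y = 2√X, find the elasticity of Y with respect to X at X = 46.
Elasticity = 1/2

Elasticity = (dY/dX) · (X/Y)

dY/dX = 1/√X
At X = 46: dY/dX = √46/46, Y = 2·√46

Elasticity = (√46/46) · (46 / (2·√46)) = 1/2

Interpretation: for a small percentage change in X, the percentage change in Y is approximately 0.50 times as large.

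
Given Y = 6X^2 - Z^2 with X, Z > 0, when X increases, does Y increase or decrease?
Y increases

Taking the partial derivative:
∂Y/∂X = 12X

∂Y/∂X = 12X > 0 (assuming positive values)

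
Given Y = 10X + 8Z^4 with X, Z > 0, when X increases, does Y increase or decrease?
Y increases

Taking the partial derivative:
∂Y/∂X = 10

∂Y/∂X = 10 > 0 (assuming positive values)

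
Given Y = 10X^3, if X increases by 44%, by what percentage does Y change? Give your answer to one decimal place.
198.6%

For Y = 10X^3:
If X → X(1 + 0.44)
Then Y → Y · (1 + 0.44)^3
     ≈ Y · 2.9860

Percentage change = ((1 + 0.44)^3 − 1) × 100% ≈ 198.6%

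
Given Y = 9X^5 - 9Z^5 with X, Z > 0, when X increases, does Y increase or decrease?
Y increases

Taking the partial derivative:
∂Y/∂X = 45X^4

∂Y/∂X = 45X^4 > 0 (assuming positive values)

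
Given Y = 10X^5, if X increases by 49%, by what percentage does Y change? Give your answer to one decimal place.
634.4%

For Y = 10X^5:
If X → X(1 + 0.49)
Then Y → Y · (1 + 0.49)^5
     ≈ Y · 7.3440

Percentage change = ((1 + 0.49)^5 − 1) × 100% ≈ 634.4%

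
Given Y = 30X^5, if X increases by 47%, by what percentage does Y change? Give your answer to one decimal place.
586.4%

For Y = 30X^5:
If X → X(1 + 0.47)
Then Y → Y · (1 + 0.47)^5
     ≈ Y · 6.8641

Percentage change = ((1 + 0.47)^5 − 1) × 100% ≈ 586.4%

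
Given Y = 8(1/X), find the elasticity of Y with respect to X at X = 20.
Elasticity = -1

Elasticity = (dY/dX) · (X/Y)

dY/dX = -8/X²
At X = 20: dY/dX = -1/50, Y = 2/5

Elasticity = (-1/50) · (20 / (2/5)) = -1

Interpretation: for a small percentage change in X, the percentage change in Y is approximately -1.00 times as large.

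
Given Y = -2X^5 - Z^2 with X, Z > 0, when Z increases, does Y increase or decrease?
Y decreases

Taking the partial derivative:
∂Y/∂Z = -2Z

∂Y/∂Z = -2Z < 0 (assuming positive values)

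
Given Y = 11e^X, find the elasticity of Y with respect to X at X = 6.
Elasticity = 6

Elasticity = (dY/dX) · (X/Y)

dY/dX = 11·e^X
At X = 6: dY/dX = 11·e^6, Y = 11·e^6

Elasticity = (11·e^6) · (6 / (11·e^6)) = 6

Interpretation: for a small percentage change in X, the percentage change in Y is approximately 6.00 times as large.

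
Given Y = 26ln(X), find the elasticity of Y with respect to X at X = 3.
Elasticity = 1/ln(3) ≈ 0.9102

Elasticity = (dY/dX) · (X/Y)

dY/dX = 26/X
At X = 3: dY/dX = 26/3, Y = 26·ln(3)

Elasticity = (26/3) · (3 / (26·ln(3))) = 1/ln(3) ≈ 0.9102

Interpretation: for a small percentage change in X, the percentage change in Y is approximately 0.91 times as large.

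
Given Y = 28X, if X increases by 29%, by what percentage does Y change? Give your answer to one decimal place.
29.0%

For Y = 28X:
If X → X(1 + 0.29)
Then Y → Y · (1 + 0.29)^1
     = Y · 1.2900

Percentage change = ((1 + 0.29)^1 − 1) × 100% = 29.0%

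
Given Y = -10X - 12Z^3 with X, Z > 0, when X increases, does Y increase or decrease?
Y decreases

Taking the partial derivative:
∂Y/∂X = -10

∂Y/∂X = -10 < 0 (assuming positive values)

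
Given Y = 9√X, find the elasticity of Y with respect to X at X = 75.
Elasticity = 1/2

Elasticity = (dY/dX) · (X/Y)

dY/dX = 9/(2·√X)
At X = 75: dY/dX = 3·√3/10, Y = 45·√3

Elasticity = (3·√3/10) · (75 / (45·√3)) = 1/2

Interpretation: for a small percentage change in X, the percentage change in Y is approximately 0.50 times as large.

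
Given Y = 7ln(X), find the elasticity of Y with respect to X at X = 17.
Elasticity = 1/ln(17) ≈ 0.3530

Elasticity = (dY/dX) · (X/Y)

dY/dX = 7/X
At X = 17: dY/dX = 7/17, Y = 7·ln(17)

Elasticity = (7/17) · (17 / (7·ln(17))) = 1/ln(17) ≈ 0.3530

Interpretation: for a small percentage change in X, the percentage change in Y is approximately 0.35 times as large.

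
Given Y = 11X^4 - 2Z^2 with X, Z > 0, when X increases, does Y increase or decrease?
Y increases

Taking the partial derivative:
∂Y/∂X = 44X^3

∂Y/∂X = 44X^3 > 0 (assuming positive values)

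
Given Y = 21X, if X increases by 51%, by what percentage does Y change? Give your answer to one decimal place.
51.0%

For Y = 21X:
If X → X(1 + 0.51)
Then Y → Y · (1 + 0.51)^1
     = Y · 1.5100

Percentage change = ((1 + 0.51)^1 − 1) × 100% = 51.0%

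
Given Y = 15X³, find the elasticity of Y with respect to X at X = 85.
Elasticity = 3

Elasticity = (dY/dX) · (X/Y)

dY/dX = 45·X²
At X = 85: dY/dX = 325125, Y = 9211875

Elasticity = 325125 · (85 / 9211875) = 3

Interpretation: for a small percentage change in X, the percentage change in Y is approximately 3.00 times as large.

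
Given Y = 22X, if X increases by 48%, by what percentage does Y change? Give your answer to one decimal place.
48.0%

For Y = 22X:
If X → X(1 + 0.48)
Then Y → Y · (1 + 0.48)^1
     = Y · 1.4800

Percentage change = ((1 + 0.48)^1 − 1) × 100% = 48.0%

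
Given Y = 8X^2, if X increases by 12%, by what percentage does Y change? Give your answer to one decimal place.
25.4%

For Y = 8X^2:
If X → X(1 + 0.12)
Then Y → Y · (1 + 0.12)^2
     = Y · 1.2544

Percentage change = ((1 + 0.12)^2 − 1) × 100% ≈ 25.4%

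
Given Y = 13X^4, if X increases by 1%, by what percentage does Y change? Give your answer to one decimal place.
4.1%

For Y = 13X^4:
If X → X(1 + 0.01)
Then Y → Y · (1 + 0.01)^4
     ≈ Y · 1.0406

Percentage change = ((1 + 0.01)^4 − 1) × 100% ≈ 4.1%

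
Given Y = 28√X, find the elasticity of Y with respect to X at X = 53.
Elasticity = 1/2

Elasticity = (dY/dX) · (X/Y)

dY/dX = 14/√X
At X = 53: dY/dX = 14·√53/53, Y = 28·√53

Elasticity = (14·√53/53) · (53 / (28·√53)) = 1/2

Interpretation: for a small percentage change in X, the percentage change in Y is approximately 0.50 times as large.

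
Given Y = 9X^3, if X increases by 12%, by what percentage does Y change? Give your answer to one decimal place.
40.5%

For Y = 9X^3:
If X → X(1 + 0.12)
Then Y → Y · (1 + 0.12)^3
     ≈ Y · 1.4049

Percentage change = ((1 + 0.12)^3 − 1) × 100% ≈ 40.5%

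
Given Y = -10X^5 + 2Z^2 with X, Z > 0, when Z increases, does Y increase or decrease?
Y increases

Taking the partial derivative:
∂Y/∂Z = 4Z

∂Y/∂Z = 4Z > 0 (assuming positive values)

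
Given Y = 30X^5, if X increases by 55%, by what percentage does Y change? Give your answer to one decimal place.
794.7%

For Y = 30X^5:
If X → X(1 + 0.55)
Then Y → Y · (1 + 0.55)^5
     ≈ Y · 8.9466

Percentage change = ((1 + 0.55)^5 − 1) × 100% ≈ 794.7%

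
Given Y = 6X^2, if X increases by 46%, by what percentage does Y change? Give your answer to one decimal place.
113.2%

For Y = 6X^2:
If X → X(1 + 0.46)
Then Y → Y · (1 + 0.46)^2
     = Y · 2.1316

Percentage change = ((1 + 0.46)^2 − 1) × 100% ≈ 113.2%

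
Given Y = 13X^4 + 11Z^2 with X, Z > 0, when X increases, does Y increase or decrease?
Y increases

Taking the partial derivative:
∂Y/∂X = 52X^3

∂Y/∂X = 52X^3 > 0 (assuming positive values)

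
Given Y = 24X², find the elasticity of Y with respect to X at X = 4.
Elasticity = 2

Elasticity = (dY/dX) · (X/Y)

dY/dX = 48·X
At X = 4: dY/dX = 192, Y = 384

Elasticity = 192 · (4 / 384) = 2

Interpretation: for a small percentage change in X, the percentage change in Y is approximately 2.00 times as large.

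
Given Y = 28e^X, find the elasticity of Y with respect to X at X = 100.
Elasticity = 100

Elasticity = (dY/dX) · (X/Y)

dY/dX = 28·e^X
At X = 100: dY/dX = 28·e^100, Y = 28·e^100

Elasticity = (28·e^100) · (100 / (28·e^100)) = 100

Interpretation: for a small percentage change in X, the percentage change in Y is approximately 100.00 times as large.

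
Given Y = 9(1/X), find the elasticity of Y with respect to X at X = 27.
Elasticity = -1

Elasticity = (dY/dX) · (X/Y)

dY/dX = -9/X²
At X = 27: dY/dX = -1/81, Y = 1/3

Elasticity = (-1/81) · (27 / (1/3)) = -1

Interpretation: for a small percentage change in X, the percentage change in Y is approximately -1.00 times as large.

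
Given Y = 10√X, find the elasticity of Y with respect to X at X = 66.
Elasticity = 1/2

Elasticity = (dY/dX) · (X/Y)

dY/dX = 5/√X
At X = 66: dY/dX = 5·√66/66, Y = 10·√66

Elasticity = (5·√66/66) · (66 / (10·√66)) = 1/2

Interpretation: for a small percentage change in X, the percentage change in Y is approximately 0.50 times as large.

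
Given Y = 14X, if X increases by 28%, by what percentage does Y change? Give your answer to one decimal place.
28.0%

For Y = 14X:
If X → X(1 + 0.28)
Then Y → Y · (1 + 0.28)^1
     = Y · 1.2800

Percentage change = ((1 + 0.28)^1 − 1) × 100% = 28.0%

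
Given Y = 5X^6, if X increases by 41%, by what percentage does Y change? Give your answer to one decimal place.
685.8%

For Y = 5X^6:
If X → X(1 + 0.41)
Then Y → Y · (1 + 0.41)^6
     ≈ Y · 7.8580

Percentage change = ((1 + 0.41)^6 − 1) × 100% ≈ 685.8%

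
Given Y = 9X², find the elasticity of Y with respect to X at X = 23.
Elasticity = 2

Elasticity = (dY/dX) · (X/Y)

dY/dX = 18·X
At X = 23: dY/dX = 414, Y = 4761

Elasticity = 414 · (23 / 4761) = 2

Interpretation: for a small percentage change in X, the percentage change in Y is approximately 2.00 times as large.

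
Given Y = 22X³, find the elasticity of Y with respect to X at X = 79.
Elasticity = 3

Elasticity = (dY/dX) · (X/Y)

dY/dX = 66·X²
At X = 79: dY/dX = 411906, Y = 10846858

Elasticity = 411906 · (79 / 10846858) = 3

Interpretation: for a small percentage change in X, the percentage change in Y is approximately 3.00 times as large.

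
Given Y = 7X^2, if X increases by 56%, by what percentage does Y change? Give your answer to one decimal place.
143.4%

For Y = 7X^2:
If X → X(1 + 0.56)
Then Y → Y · (1 + 0.56)^2
     = Y · 2.4336

Percentage change = ((1 + 0.56)^2 − 1) × 100% ≈ 143.4%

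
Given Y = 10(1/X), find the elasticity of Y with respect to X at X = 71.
Elasticity = -1

Elasticity = (dY/dX) · (X/Y)

dY/dX = -10/X²
At X = 71: dY/dX = -10/5041, Y = 10/71

Elasticity = (-10/5041) · (71 / (10/71)) = -1

Interpretation: for a small percentage change in X, the percentage change in Y is approximately -1.00 times as large.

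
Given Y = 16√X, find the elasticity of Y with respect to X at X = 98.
Elasticity = 1/2

Elasticity = (dY/dX) · (X/Y)

dY/dX = 8/√X
At X = 98: dY/dX = 4·√2/7, Y = 112·√2

Elasticity = (4·√2/7) · (98 / (112·√2)) = 1/2

Interpretation: for a small percentage change in X, the percentage change in Y is approximately 0.50 times as large.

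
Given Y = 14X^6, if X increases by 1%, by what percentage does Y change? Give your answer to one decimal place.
6.2%

For Y = 14X^6:
If X → X(1 + 0.01)
Then Y → Y · (1 + 0.01)^6
     ≈ Y · 1.0615

Percentage change = ((1 + 0.01)^6 − 1) × 100% ≈ 6.2%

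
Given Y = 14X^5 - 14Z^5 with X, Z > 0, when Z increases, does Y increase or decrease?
Y decreases

Taking the partial derivative:
∂Y/∂Z = -70Z^4

∂Y/∂Z = -70Z^4 < 0 (assuming positive values)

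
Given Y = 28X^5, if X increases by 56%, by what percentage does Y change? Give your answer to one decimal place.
823.9%

For Y = 28X^5:
If X → X(1 + 0.56)
Then Y → Y · (1 + 0.56)^5
     ≈ Y · 9.2390

Percentage change = ((1 + 0.56)^5 − 1) × 100% ≈ 823.9%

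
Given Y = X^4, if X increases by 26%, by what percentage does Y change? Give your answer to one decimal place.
152.0%

For Y = X^4:
If X → X(1 + 0.26)
Then Y → Y · (1 + 0.26)^4
     ≈ Y · 2.5205

Percentage change = ((1 + 0.26)^4 − 1) × 100% ≈ 152.0%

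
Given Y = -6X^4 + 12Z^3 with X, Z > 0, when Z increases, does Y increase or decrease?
Y increases

Taking the partial derivative:
∂Y/∂Z = 36Z^2

∂Y/∂Z = 36Z^2 > 0 (assuming positive values)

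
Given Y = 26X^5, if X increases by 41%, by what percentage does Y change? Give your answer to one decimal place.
457.3%

For Y = 26X^5:
If X → X(1 + 0.41)
Then Y → Y · (1 + 0.41)^5
     ≈ Y · 5.5731

Percentage change = ((1 + 0.41)^5 − 1) × 100% ≈ 457.3%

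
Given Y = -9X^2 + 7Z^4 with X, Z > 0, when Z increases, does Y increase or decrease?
Y increases

Taking the partial derivative:
∂Y/∂Z = 28Z^3

∂Y/∂Z = 28Z^3 > 0 (assuming positive values)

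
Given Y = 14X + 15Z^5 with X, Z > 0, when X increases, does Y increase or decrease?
Y increases

Taking the partial derivative:
∂Y/∂X = 14

∂Y/∂X = 14 > 0 (assuming positive values)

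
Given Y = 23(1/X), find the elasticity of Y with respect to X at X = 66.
Elasticity = -1

Elasticity = (dY/dX) · (X/Y)

dY/dX = -23/X²
At X = 66: dY/dX = -23/4356, Y = 23/66

Elasticity = (-23/4356) · (66 / (23/66)) = -1

Interpretation: for a small percentage change in X, the percentage change in Y is approximately -1.00 times as large.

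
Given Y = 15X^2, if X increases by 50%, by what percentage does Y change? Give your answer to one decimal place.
125.0%

For Y = 15X^2:
If X → X(1 + 0.5)
Then Y → Y · (1 + 0.5)^2
     = Y · 2.2500

Percentage change = ((1 + 0.5)^2 − 1) × 100% = 125.0%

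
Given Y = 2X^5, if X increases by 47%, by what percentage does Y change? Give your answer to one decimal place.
586.4%

For Y = 2X^5:
If X → X(1 + 0.47)
Then Y → Y · (1 + 0.47)^5
     ≈ Y · 6.8641

Percentage change = ((1 + 0.47)^5 − 1) × 100% ≈ 586.4%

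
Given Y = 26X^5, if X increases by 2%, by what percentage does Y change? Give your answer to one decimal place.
10.4%

For Y = 26X^5:
If X → X(1 + 0.02)
Then Y → Y · (1 + 0.02)^5
     ≈ Y · 1.1041

Percentage change = ((1 + 0.02)^5 − 1) × 100% ≈ 10.4%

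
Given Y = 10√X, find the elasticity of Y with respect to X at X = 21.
Elasticity = 1/2

Elasticity = (dY/dX) · (X/Y)

dY/dX = 5/√X
At X = 21: dY/dX = 5·√21/21, Y = 10·√21

Elasticity = (5·√21/21) · (21 / (10·√21)) = 1/2

Interpretation: for a small percentage change in X, the percentage change in Y is approximately 0.50 times as large.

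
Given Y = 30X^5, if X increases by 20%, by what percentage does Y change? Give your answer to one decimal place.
148.8%

For Y = 30X^5:
If X → X(1 + 0.2)
Then Y → Y · (1 + 0.2)^5
     ≈ Y · 2.4883

Percentage change = ((1 + 0.2)^5 − 1) × 100% ≈ 148.8%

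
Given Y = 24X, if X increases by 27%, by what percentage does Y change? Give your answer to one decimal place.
27.0%

For Y = 24X:
If X → X(1 + 0.27)
Then Y → Y · (1 + 0.27)^1
     = Y · 1.2700

Percentage change = ((1 + 0.27)^1 − 1) × 100% = 27.0%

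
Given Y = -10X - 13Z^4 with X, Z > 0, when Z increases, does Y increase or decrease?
Y decreases

Taking the partial derivative:
∂Y/∂Z = -52Z^3

∂Y/∂Z = -52Z^3 < 0 (assuming positive values)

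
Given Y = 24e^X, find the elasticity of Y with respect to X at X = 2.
Elasticity = 2

Elasticity = (dY/dX) · (X/Y)

dY/dX = 24·e^X
At X = 2: dY/dX = 24·e^2, Y = 24·e^2

Elasticity = (24·e^2) · (2 / (24·e^2)) = 2

Interpretation: for a small percentage change in X, the percentage change in Y is approximately 2.00 times as large.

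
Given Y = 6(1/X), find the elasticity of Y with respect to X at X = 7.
Elasticity = -1

Elasticity = (dY/dX) · (X/Y)

dY/dX = -6/X²
At X = 7: dY/dX = -6/49, Y = 6/7

Elasticity = (-6/49) · (7 / (6/7)) = -1

Interpretation: for a small percentage change in X, the percentage change in Y is approximately -1.00 times as large.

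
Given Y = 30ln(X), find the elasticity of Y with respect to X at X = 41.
Elasticity = 1/ln(41) ≈ 0.2693

Elasticity = (dY/dX) · (X/Y)

dY/dX = 30/X
At X = 41: dY/dX = 30/41, Y = 30·ln(41)

Elasticity = (30/41) · (41 / (30·ln(41))) = 1/ln(41) ≈ 0.2693

Interpretation: for a small percentage change in X, the percentage change in Y is approximately 0.27 times as large.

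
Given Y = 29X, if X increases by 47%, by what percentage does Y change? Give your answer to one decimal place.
47.0%

For Y = 29X:
If X → X(1 + 0.47)
Then Y → Y · (1 + 0.47)^1
     = Y · 1.4700

Percentage change = ((1 + 0.47)^1 − 1) × 100% = 47.0%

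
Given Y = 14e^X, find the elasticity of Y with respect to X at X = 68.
Elasticity = 68

Elasticity = (dY/dX) · (X/Y)

dY/dX = 14·e^X
At X = 68: dY/dX = 14·e^68, Y = 14·e^68

Elasticity = (14·e^68) · (68 / (14·e^68)) = 68

Interpretation: for a small percentage change in X, the percentage change in Y is approximately 68.00 times as large.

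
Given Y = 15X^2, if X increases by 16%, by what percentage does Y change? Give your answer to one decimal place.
34.6%

For Y = 15X^2:
If X → X(1 + 0.16)
Then Y → Y · (1 + 0.16)^2
     = Y · 1.3456

Percentage change = ((1 + 0.16)^2 − 1) × 100% ≈ 34.6%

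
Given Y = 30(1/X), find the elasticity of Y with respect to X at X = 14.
Elasticity = -1

Elasticity = (dY/dX) · (X/Y)

dY/dX = -30/X²
At X = 14: dY/dX = -15/98, Y = 15/7

Elasticity = (-15/98) · (14 / (15/7)) = -1

Interpretation: for a small percentage change in X, the percentage change in Y is approximately -1.00 times as large.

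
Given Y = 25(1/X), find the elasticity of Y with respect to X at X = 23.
Elasticity = -1

Elasticity = (dY/dX) · (X/Y)

dY/dX = -25/X²
At X = 23: dY/dX = -25/529, Y = 25/23

Elasticity = (-25/529) · (23 / (25/23)) = -1

Interpretation: for a small percentage change in X, the percentage change in Y is approximately -1.00 times as large.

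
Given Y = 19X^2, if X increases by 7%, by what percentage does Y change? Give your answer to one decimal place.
14.5%

For Y = 19X^2:
If X → X(1 + 0.07)
Then Y → Y · (1 + 0.07)^2
     = Y · 1.1449

Percentage change = ((1 + 0.07)^2 − 1) × 100% ≈ 14.5%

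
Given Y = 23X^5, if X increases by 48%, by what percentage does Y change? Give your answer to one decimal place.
610.1%

For Y = 23X^5:
If X → X(1 + 0.48)
Then Y → Y · (1 + 0.48)^5
     ≈ Y · 7.1008

Percentage change = ((1 + 0.48)^5 − 1) × 100% ≈ 610.1%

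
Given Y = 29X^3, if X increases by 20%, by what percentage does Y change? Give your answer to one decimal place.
72.8%

For Y = 29X^3:
If X → X(1 + 0.2)
Then Y → Y · (1 + 0.2)^3
     = Y · 1.7280

Percentage change = ((1 + 0.2)^3 − 1) × 100% = 72.8%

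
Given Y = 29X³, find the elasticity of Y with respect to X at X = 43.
Elasticity = 3

Elasticity = (dY/dX) · (X/Y)

dY/dX = 87·X²
At X = 43: dY/dX = 160863, Y = 2305703

Elasticity = 160863 · (43 / 2305703) = 3

Interpretation: for a small percentage change in X, the percentage change in Y is approximately 3.00 times as large.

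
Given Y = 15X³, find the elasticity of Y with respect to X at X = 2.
Elasticity = 3

Elasticity = (dY/dX) · (X/Y)

dY/dX = 45·X²
At X = 2: dY/dX = 180, Y = 120

Elasticity = 180 · (2 / 120) = 3

Interpretation: for a small percentage change in X, the percentage change in Y is approximately 3.00 times as large.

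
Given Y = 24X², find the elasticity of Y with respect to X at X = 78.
Elasticity = 2

Elasticity = (dY/dX) · (X/Y)

dY/dX = 48·X
At X = 78: dY/dX = 3744, Y = 146016

Elasticity = 3744 · (78 / 146016) = 2

Interpretation: for a small percentage change in X, the percentage change in Y is approximately 2.00 times as large.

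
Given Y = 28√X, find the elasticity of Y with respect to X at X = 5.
Elasticity = 1/2

Elasticity = (dY/dX) · (X/Y)

dY/dX = 14/√X
At X = 5: dY/dX = 14·√5/5, Y = 28·√5

Elasticity = (14·√5/5) · (5 / (28·√5)) = 1/2

Interpretation: for a small percentage change in X, the percentage change in Y is approximately 0.50 times as large.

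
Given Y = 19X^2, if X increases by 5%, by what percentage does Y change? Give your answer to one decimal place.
10.3%

For Y = 19X^2:
If X → X(1 + 0.05)
Then Y → Y · (1 + 0.05)^2
     = Y · 1.1025

Percentage change = ((1 + 0.05)^2 − 1) × 100% ≈ 10.3%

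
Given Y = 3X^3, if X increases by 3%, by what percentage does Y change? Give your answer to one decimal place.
9.3%

For Y = 3X^3:
If X → X(1 + 0.03)
Then Y → Y · (1 + 0.03)^3
     ≈ Y · 1.0927

Percentage change = ((1 + 0.03)^3 − 1) × 100% ≈ 9.3%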